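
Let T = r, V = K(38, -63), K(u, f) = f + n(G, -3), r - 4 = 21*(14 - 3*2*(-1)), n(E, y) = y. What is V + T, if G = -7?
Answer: 358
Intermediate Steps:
r = 424 (r = 4 + 21*(14 - 3*2*(-1)) = 4 + 21*(14 - 6*(-1)) = 4 + 21*(14 + 6) = 4 + 21*20 = 4 + 420 = 424)
K(u, f) = -3 + f (K(u, f) = f - 3 = -3 + f)
V = -66 (V = -3 - 63 = -66)
T = 424
V + T = -66 + 424 = 358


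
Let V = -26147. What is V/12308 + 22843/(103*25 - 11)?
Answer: 13381921/1972357 ≈ 6.7847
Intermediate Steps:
V/12308 + 22843/(103*25 - 11) = -26147/12308 + 22843/(103*25 - 11) = -26147*1/12308 + 22843/(2575 - 11) = -26147/12308 + 22843/2564 = 13381921/1972357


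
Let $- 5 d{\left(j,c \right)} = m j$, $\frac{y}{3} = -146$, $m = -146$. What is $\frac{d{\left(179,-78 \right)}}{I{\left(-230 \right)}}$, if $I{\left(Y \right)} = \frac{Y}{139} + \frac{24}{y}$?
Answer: $- \frac{132590849}{43365} \approx -3057.6$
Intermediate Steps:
$y = -438$ ($y = 3 \left(-146\right) = -438$)
$d{\left(j,c \right)} = \frac{146 j}{5}$ ($d{\left(j,c \right)} = - \frac{\left(-146\right) j}{5} = \frac{146 j}{5}$)
$I{\left(Y \right)} = - \frac{4}{73} + \frac{Y}{139}$ ($I{\left(Y \right)} = \frac{Y}{139} + \frac{24}{-438} = Y \frac{1}{139} + 24 \left(- \frac{1}{438}\right) = \frac{Y}{139} - \frac{4}{73} = - \frac{4}{73} + \frac{Y}{139}$)
$\frac{d{\left(179,-78 \right)}}{I{\left(-230 \right)}} = \frac{\frac{146}{5} \cdot 179}{- \frac{4}{73} + \frac{1}{139} \left(-230\right)} = \frac{26134}{5 \left(- \frac{4}{73} - \frac{230}{139}\right)} = \frac{26134}{5 \left(- \frac{17346}{10147}\right)} = \frac{26134}{5} \left(- \frac{10147}{17346}\right) = - \frac{132590849}{43365}$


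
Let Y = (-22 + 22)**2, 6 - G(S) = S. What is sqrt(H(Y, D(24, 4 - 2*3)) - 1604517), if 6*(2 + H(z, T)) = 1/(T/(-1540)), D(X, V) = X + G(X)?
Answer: 4*I*sqrt(902566)/3 ≈ 1266.7*I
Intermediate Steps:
G(S) = 6 - S
D(X, V) = 6 (D(X, V) = X + (6 - X) = 6)
Y = 0 (Y = 0**2 = 0)
H(z, T) = -2 - 770/(3*T) (H(z, T) = -2 + 1/(6*((T/(-1540)))) = -2 + 1/(6*((T*(-1/1540)))) = -2 + 1/(6*((-T/1540))) = -2 + (-1540/T)/6 = -2 - 770/(3*T))
sqrt(H(Y, D(24, 4 - 2*3)) - 1604517) = sqrt((-2 - 770/3/6) - 1604517) = sqrt((-2 - 770/3*1/6) - 1604517) = sqrt((-2 - 385/9) - 1604517) = sqrt(-403/9 - 1604517) = sqrt(-14441056/9) = 4*I*sqrt(902566)/3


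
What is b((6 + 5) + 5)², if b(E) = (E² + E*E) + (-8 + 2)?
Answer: 256036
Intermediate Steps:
b(E) = -6 + 2*E² (b(E) = (E² + E²) - 6 = 2*E² - 6 = -6 + 2*E²)
b((6 + 5) + 5)² = (-6 + 2*((6 + 5) + 5)²)² = (-6 + 2*(11 + 5)²)² = (-6 + 2*16²)² = (-6 + 2*256)² = (-6 + 512)² = 506² = 256036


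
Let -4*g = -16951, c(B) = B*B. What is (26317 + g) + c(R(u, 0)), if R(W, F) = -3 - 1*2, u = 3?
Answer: 122319/4 ≈ 30580.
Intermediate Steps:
R(W, F) = -5 (R(W, F) = -3 - 2 = -5)
c(B) = B**2
g = 16951/4 (g = -1/4*(-16951) = 16951/4 ≈ 4237.8)
(26317 + g) + c(R(u, 0)) = (26317 + 16951/4) + (-5)**2 = 122219/4 + 25 = 122319/4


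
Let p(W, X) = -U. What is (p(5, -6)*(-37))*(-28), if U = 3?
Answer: -3108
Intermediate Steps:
p(W, X) = -3 (p(W, X) = -1*3 = -3)
(p(5, -6)*(-37))*(-28) = -3*(-37)*(-28) = 111*(-28) = -3108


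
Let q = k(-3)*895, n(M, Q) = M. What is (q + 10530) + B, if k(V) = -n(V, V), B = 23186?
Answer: 36401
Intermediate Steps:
k(V) = -V
q = 2685 (q = -1*(-3)*895 = 3*895 = 2685)
(q + 10530) + B = (2685 + 10530) + 23186 = 13215 + 23186 = 36401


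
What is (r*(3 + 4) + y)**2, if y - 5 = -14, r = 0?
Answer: 81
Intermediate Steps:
y = -9 (y = 5 - 14 = -9)
(r*(3 + 4) + y)**2 = (0*(3 + 4) - 9)**2 = (0*7 - 9)**2 = (0 - 9)**2 = (-9)**2 = 81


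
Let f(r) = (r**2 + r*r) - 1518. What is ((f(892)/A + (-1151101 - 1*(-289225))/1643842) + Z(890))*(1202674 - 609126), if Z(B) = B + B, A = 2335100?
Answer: 5336616573259578466/5050704545 ≈ 1.0566e+9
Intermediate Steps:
f(r) = -1518 + 2*r**2 (f(r) = (r**2 + r**2) - 1518 = 2*r**2 - 1518 = -1518 + 2*r**2)
Z(B) = 2*B
((f(892)/A + (-1151101 - 1*(-289225))/1643842) + Z(890))*(1202674 - 609126) = (((-1518 + 2*892**2)/2335100 + (-1151101 - 1*(-289225))/1643842) + 2*890)*(1202674 - 609126) = (((-1518 + 2*795664)*(1/2335100) + (-1151101 + 289225)*(1/1643842)) + 1780)*593548 = (((-1518 + 1591328)*(1/2335100) - 861876*1/1643842) + 1780)*593548 = ((1589810*(1/2335100) - 430938/821921) + 1780)*593548 = ((158981/233510 - 430938/821921) + 1780)*593548 = (1581131059/10101409090 + 1780)*593548 = (17982089311259/10101409090)*593548 = 5336616573259578466/5050704545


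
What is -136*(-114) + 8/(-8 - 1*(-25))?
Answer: 263576/17 ≈ 15504.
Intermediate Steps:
-136*(-114) + 8/(-8 - 1*(-25)) = 15504 + 8/(-8 + 25) = 15504 + 8/17 = 263576/17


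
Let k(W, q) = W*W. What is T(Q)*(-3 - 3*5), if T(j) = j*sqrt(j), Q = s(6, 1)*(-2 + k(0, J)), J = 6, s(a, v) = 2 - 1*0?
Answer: 144*I ≈ 144.0*I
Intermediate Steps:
s(a, v) = 2 (s(a, v) = 2 + 0 = 2)
k(W, q) = W**2
Q = -4 (Q = 2*(-2 + 0**2) = 2*(-2 + 0) = 2*(-2) = -4)
T(j) = j**(3/2)
T(Q)*(-3 - 3*5) = (-4)**(3/2)*(-3 - 3*5) = (-8*I)*(-3 - 15) = -8*I*(-18) = 144*I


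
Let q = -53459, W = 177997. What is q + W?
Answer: 124538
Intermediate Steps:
q + W = -53459 + 177997 = 124538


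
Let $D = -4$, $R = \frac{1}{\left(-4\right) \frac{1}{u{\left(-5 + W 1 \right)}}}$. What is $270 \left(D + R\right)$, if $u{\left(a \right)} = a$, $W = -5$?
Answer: $-405$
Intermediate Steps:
$R = \frac{5}{2}$ ($R = \frac{1}{\left(-4\right) \frac{1}{-5 - 5}} = \frac{1}{\left(-4\right) \frac{1}{-10}} = \frac{1}{\left(-4\right) \left(- \frac{1}{10}\right)} = \frac{1}{\frac{2}{5}} = \frac{5}{2} \approx 2.5$)
$270 \left(D + R\right) = 270 \left(-4 + \frac{5}{2}\right) = 270 \left(- \frac{3}{2}\right) = -405$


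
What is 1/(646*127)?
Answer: 1/82042 ≈ 1.2189e-5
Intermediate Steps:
1/(646*127) = 1/82042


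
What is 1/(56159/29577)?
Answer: 29577/56159 ≈ 0.52667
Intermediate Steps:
1/(56159/29577) = 29577/56159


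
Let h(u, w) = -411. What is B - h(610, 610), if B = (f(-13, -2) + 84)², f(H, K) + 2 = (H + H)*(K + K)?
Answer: 35007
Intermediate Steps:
f(H, K) = -2 + 4*H*K (f(H, K) = -2 + (H + H)*(K + K) = -2 + (2*H)*(2*K) = -2 + 4*H*K)
B = 34596 (B = ((-2 + 4*(-13)*(-2)) + 84)² = ((-2 + 104) + 84)² = (102 + 84)² = 186² = 34596)
B - h(610, 610) = 34596 - 1*(-411) = 34596 + 411 = 35007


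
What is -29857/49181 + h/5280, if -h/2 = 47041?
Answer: -217485991/11803440 ≈ -18.426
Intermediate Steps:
h = -94082 (h = -2*47041 = -94082)
-29857/49181 + h/5280 = -29857/49181 - 94082/5280 = -29857*1/49181 - 94082*1/5280 = -29857/49181 - 47041/2640 = -217485991/11803440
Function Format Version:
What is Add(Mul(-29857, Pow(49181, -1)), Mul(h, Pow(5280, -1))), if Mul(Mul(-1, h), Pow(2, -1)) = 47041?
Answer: Rational(-217485991, 11803440) ≈ -18.426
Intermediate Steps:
h = -94082 (h = Mul(-2, 47041) = -94082)
Add(Mul(-29857, Pow(49181, -1)), Mul(h, Pow(5280, -1))) = Add(Mul(-29857, Pow(49181, -1)), Mul(-94082, Pow(5280, -1))) = Add(Mul(-29857, Rational(1, 49181)), Mul(-94082, Rational(1, 5280))) = Add(Rational(-29857, 49181), Rational(-47041, 2640)) = Rational(-217485991, 11803440)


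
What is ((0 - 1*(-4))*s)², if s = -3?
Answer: 144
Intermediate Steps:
((0 - 1*(-4))*s)² = ((0 - 1*(-4))*(-3))² = ((0 + 4)*(-3))² = (4*(-3))² = (-12)² = 144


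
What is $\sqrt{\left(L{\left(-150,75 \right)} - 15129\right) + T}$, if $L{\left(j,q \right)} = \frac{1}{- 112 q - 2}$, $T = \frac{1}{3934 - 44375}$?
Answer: $\frac{3 i \sqrt{194078239493095345258}}{339785282} \approx 123.0 i$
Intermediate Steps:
$T = - \frac{1}{40441}$ ($T = \frac{1}{-40441} = - \frac{1}{40441} \approx -2.4727 \cdot 10^{-5}$)
$L{\left(j,q \right)} = \frac{1}{-2 - 112 q}$
$\sqrt{\left(L{\left(-150,75 \right)} - 15129\right) + T} = \sqrt{\left(- \frac{1}{2 + 112 \cdot 75} - 15129\right) - \frac{1}{40441}} = \sqrt{\left(- \frac{1}{2 + 8400} - 15129\right) - \frac{1}{40441}} = \sqrt{\left(- \frac{1}{8402} - 15129\right) - \frac{1}{40441}} = \sqrt{- \frac{127113859}{8402} - \frac{1}{40441}} = \sqrt{- \frac{5140611580221}{339785282}} = \frac{3 i \sqrt{194078239493095345258}}{339785282}$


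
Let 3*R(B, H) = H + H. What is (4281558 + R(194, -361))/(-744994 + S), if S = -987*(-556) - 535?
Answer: -1167632/53661 ≈ -21.759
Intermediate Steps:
R(B, H) = 2*H/3 (R(B, H) = (H + H)/3 = (2*H)/3 = 2*H/3)
S = 548237 (S = 548772 - 535 = 548237)
(4281558 + R(194, -361))/(-744994 + S) = (4281558 + (⅔)*(-361))/(-744994 + 548237) = (4281558 - 722/3)/(-196757) = (12843952/3)*(-1/196757) = -1167632/53661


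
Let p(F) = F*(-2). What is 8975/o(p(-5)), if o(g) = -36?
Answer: -8975/36 ≈ -249.31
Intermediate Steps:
p(F) = -2*F
8975/o(p(-5)) = 8975/(-36) = 8975*(-1/36) = -8975/36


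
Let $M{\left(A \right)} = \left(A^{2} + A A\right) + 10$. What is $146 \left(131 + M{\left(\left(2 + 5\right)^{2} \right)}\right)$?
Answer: $721678$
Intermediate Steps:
$M{\left(A \right)} = 10 + 2 A^{2}$ ($M{\left(A \right)} = \left(A^{2} + A^{2}\right) + 10 = 2 A^{2} + 10 = 10 + 2 A^{2}$)
$146 \left(131 + M{\left(\left(2 + 5\right)^{2} \right)}\right) = 146 \left(131 + \left(10 + 2 \left(\left(2 + 5\right)^{2}\right)^{2}\right)\right) = 146 \left(131 + \left(10 + 2 \left(7^{2}\right)^{2}\right)\right) = 146 \left(131 + \left(10 + 2 \cdot 49^{2}\right)\right) = 146 \left(131 + \left(10 + 2 \cdot 2401\right)\right) = 146 \left(131 + \left(10 + 4802\right)\right) = 146 \left(131 + 4812\right) = 146 \cdot 4943 = 721678$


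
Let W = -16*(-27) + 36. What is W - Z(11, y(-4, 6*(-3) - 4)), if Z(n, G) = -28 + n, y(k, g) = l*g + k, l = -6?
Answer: 485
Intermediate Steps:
y(k, g) = k - 6*g (y(k, g) = -6*g + k = k - 6*g)
W = 468 (W = 432 + 36 = 468)
W - Z(11, y(-4, 6*(-3) - 4)) = 468 - (-28 + 11) = 468 - 1*(-17) = 468 + 17 = 485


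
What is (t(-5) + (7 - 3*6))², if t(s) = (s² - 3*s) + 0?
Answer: 841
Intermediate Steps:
t(s) = s² - 3*s
(t(-5) + (7 - 3*6))² = (-5*(-3 - 5) + (7 - 3*6))² = (-5*(-8) + (7 - 18))² = (40 - 11)² = 29² = 841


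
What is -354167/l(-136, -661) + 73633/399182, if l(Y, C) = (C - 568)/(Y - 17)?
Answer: -3090086355475/70084954 ≈ -44091.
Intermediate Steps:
l(Y, C) = (-568 + C)/(-17 + Y)
-354167/l(-136, -661) + 73633/399182 = -354167*(-17 - 136)/(-568 - 661) + 73633/399182 = -354167/(-1229/(-153)) + 73633*(1/399182) = -354167/((-1/153*(-1229))) + 10519/57026 = -354167/1229/153 + 10519/57026 = -354167*153/1229 + 10519/57026 = -54187551/1229 + 10519/57026 = -3090086355475/70084954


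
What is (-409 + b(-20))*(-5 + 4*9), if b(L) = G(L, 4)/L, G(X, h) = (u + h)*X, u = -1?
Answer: -12586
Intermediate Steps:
G(X, h) = X*(-1 + h) (G(X, h) = (-1 + h)*X = X*(-1 + h))
b(L) = 3 (b(L) = (L*(-1 + 4))/L = (L*3)/L = (3*L)/L = 3)
(-409 + b(-20))*(-5 + 4*9) = (-409 + 3)*(-5 + 4*9) = -406*(-5 + 36) = -406*31 = -12586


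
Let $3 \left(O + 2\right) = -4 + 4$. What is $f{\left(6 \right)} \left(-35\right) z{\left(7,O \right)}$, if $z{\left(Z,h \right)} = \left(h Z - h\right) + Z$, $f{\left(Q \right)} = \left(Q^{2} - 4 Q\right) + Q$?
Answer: $3150$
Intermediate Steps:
$O = -2$ ($O = -2 + \frac{-4 + 4}{3} = -2 + \frac{1}{3} \cdot 0 = -2 + 0 = -2$)
$f{\left(Q \right)} = Q^{2} - 3 Q$
$z{\left(Z,h \right)} = Z - h + Z h$ ($z{\left(Z,h \right)} = \left(Z h - h\right) + Z = \left(- h + Z h\right) + Z = Z - h + Z h$)
$f{\left(6 \right)} \left(-35\right) z{\left(7,O \right)} = 6 \left(-3 + 6\right) \left(-35\right) \left(7 - -2 + 7 \left(-2\right)\right) = 6 \cdot 3 \left(-35\right) \left(7 + 2 - 14\right) = 18 \left(-35\right) \left(-5\right) = \left(-630\right) \left(-5\right) = 3150$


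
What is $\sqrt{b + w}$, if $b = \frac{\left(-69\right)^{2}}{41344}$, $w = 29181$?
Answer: $\frac{5 \sqrt{31175030406}}{5168} \approx 170.82$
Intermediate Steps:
$b = \frac{4761}{41344}$ ($b = 4761 \cdot \frac{1}{41344} = \frac{4761}{41344} \approx 0.11516$)
$\sqrt{b + w} = \sqrt{\frac{4761}{41344} + 29181} = \sqrt{\frac{1206464025}{41344}} = \frac{5 \sqrt{31175030406}}{5168}$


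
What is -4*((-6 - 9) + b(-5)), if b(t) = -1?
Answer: 64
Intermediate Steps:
-4*((-6 - 9) + b(-5)) = -4*((-6 - 9) - 1) = -4*(-15 - 1) = -4*(-16) = 64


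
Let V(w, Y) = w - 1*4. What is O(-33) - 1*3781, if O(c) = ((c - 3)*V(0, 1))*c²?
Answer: 153035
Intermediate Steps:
V(w, Y) = -4 + w (V(w, Y) = w - 4 = -4 + w)
O(c) = c²*(12 - 4*c) (O(c) = ((c - 3)*(-4 + 0))*c² = ((-3 + c)*(-4))*c² = (12 - 4*c)*c² = c²*(12 - 4*c))
O(-33) - 1*3781 = 4*(-33)²*(3 - 1*(-33)) - 1*3781 = 4*1089*(3 + 33) - 3781 = 4*1089*36 - 3781 = 156816 - 3781 = 153035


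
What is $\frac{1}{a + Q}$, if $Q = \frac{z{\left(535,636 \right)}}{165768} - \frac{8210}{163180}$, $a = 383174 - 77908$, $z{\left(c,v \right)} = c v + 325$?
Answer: $\frac{1352501112}{412875315241043} \approx 3.2758 \cdot 10^{-6}$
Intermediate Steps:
$z{\left(c,v \right)} = 325 + c v$
$a = 305266$
$Q = \frac{2710785251}{1352501112}$ ($Q = \frac{325 + 535 \cdot 636}{165768} - \frac{8210}{163180} = \left(325 + 340260\right) \frac{1}{165768} - \frac{821}{16318} = 340585 \cdot \frac{1}{165768} - \frac{821}{16318} = \frac{340585}{165768} - \frac{821}{16318} = \frac{2710785251}{1352501112} \approx 2.0043$)
$\frac{1}{a + Q} = \frac{1}{305266 + \frac{2710785251}{1352501112}} = \frac{1}{\frac{412875315241043}{1352501112}} = \frac{1352501112}{412875315241043}$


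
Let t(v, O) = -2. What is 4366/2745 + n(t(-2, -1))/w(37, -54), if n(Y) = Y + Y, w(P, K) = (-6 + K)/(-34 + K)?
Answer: -11738/2745 ≈ -4.2761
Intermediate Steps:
w(P, K) = (-6 + K)/(-34 + K)
n(Y) = 2*Y
4366/2745 + n(t(-2, -1))/w(37, -54) = 4366/2745 + (2*(-2))/(((-6 - 54)/(-34 - 54))) = 4366*(1/2745) - 4/(-60/(-88)) = 4366/2745 - 4/((-1/88*(-60))) = 4366/2745 - 4/15/22 = 4366/2745 - 4*22/15 = 4366/2745 - 88/15 = -11738/2745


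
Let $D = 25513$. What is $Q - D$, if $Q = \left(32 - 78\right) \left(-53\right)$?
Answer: $-23075$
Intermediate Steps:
$Q = 2438$ ($Q = \left(-46\right) \left(-53\right) = 2438$)
$Q - D = 2438 - 25513 = -23075$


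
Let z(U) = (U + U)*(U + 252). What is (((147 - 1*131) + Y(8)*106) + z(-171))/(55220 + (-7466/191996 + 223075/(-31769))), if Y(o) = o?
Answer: -81849471279156/168386239364113 ≈ -0.48608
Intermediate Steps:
z(U) = 2*U*(252 + U) (z(U) = (2*U)*(252 + U) = 2*U*(252 + U))
(((147 - 1*131) + Y(8)*106) + z(-171))/(55220 + (-7466/191996 + 223075/(-31769))) = (((147 - 1*131) + 8*106) + 2*(-171)*(252 - 171))/(55220 + (-7466/191996 + 223075/(-31769))) = (((147 - 131) + 848) + 2*(-171)*81)/(55220 + (-7466*1/191996 + 223075*(-1/31769))) = ((16 + 848) - 27702)/(55220 + (-3733/95998 - 223075/31769)) = (864 - 27702)/(55220 - 21533347527/3049760462) = -26838/168386239364113/3049760462 = -26838*3049760462/168386239364113 = -81849471279156/168386239364113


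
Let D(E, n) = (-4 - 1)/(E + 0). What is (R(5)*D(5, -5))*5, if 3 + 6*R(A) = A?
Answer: -5/3 ≈ -1.6667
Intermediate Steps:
R(A) = -½ + A/6
D(E, n) = -5/E
(R(5)*D(5, -5))*5 = ((-½ + (⅙)*5)*(-5/5))*5 = ((-½ + ⅚)*(-5*⅕))*5 = ((⅓)*(-1))*5 = -⅓*5 = -5/3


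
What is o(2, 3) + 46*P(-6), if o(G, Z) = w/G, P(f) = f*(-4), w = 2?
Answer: 1105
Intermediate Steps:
P(f) = -4*f
o(G, Z) = 2/G
o(2, 3) + 46*P(-6) = 2/2 + 46*(-4*(-6)) = 2*(½) + 46*24 = 1 + 1104 = 1105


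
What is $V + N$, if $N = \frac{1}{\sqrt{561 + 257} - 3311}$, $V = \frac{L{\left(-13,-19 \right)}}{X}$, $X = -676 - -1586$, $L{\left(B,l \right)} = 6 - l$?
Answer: $\frac{54206913}{1995066346} - \frac{\sqrt{818}}{10961903} \approx 0.027168$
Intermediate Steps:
$X = 910$ ($X = -676 + 1586 = 910$)
$V = \frac{5}{182}$ ($V = \frac{6 - -19}{910} = \left(6 + 19\right) \frac{1}{910} = 25 \cdot \frac{1}{910} = \frac{5}{182} \approx 0.027473$)
$N = \frac{1}{-3311 + \sqrt{818}}$ ($N = \frac{1}{\sqrt{818} - 3311} = \frac{1}{-3311 + \sqrt{818}} \approx -0.00030466$)
$V + N = \frac{5}{182} - \left(\frac{3311}{10961903} + \frac{\sqrt{818}}{10961903}\right) = \frac{54206913}{1995066346} - \frac{\sqrt{818}}{10961903}$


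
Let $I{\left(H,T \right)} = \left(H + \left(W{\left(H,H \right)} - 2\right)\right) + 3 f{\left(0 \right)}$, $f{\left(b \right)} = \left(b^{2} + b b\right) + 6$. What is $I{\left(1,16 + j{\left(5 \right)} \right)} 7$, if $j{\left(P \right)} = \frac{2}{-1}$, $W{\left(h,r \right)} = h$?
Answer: $126$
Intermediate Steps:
$f{\left(b \right)} = 6 + 2 b^{2}$ ($f{\left(b \right)} = \left(b^{2} + b^{2}\right) + 6 = 2 b^{2} + 6 = 6 + 2 b^{2}$)
$j{\left(P \right)} = -2$ ($j{\left(P \right)} = 2 \left(-1\right) = -2$)
$I{\left(H,T \right)} = 16 + 2 H$ ($I{\left(H,T \right)} = \left(H + \left(H - 2\right)\right) + 3 \left(6 + 2 \cdot 0^{2}\right) = \left(H + \left(H - 2\right)\right) + 3 \left(6 + 2 \cdot 0\right) = \left(H + \left(-2 + H\right)\right) + 3 \left(6 + 0\right) = \left(-2 + 2 H\right) + 3 \cdot 6 = \left(-2 + 2 H\right) + 18 = 16 + 2 H$)
$I{\left(1,16 + j{\left(5 \right)} \right)} 7 = \left(16 + 2 \cdot 1\right) 7 = \left(16 + 2\right) 7 = 18 \cdot 7 = 126$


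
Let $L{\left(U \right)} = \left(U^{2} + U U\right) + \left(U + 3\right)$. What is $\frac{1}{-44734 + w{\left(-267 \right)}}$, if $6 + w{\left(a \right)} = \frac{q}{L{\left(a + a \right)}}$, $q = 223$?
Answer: $- \frac{569781}{25492001717} \approx -2.2351 \cdot 10^{-5}$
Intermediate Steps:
$L{\left(U \right)} = 3 + U + 2 U^{2}$ ($L{\left(U \right)} = \left(U^{2} + U^{2}\right) + \left(3 + U\right) = 2 U^{2} + \left(3 + U\right) = 3 + U + 2 U^{2}$)
$w{\left(a \right)} = -6 + \frac{223}{3 + 2 a + 8 a^{2}}$ ($w{\left(a \right)} = -6 + \frac{223}{3 + \left(a + a\right) + 2 \left(a + a\right)^{2}} = -6 + \frac{223}{3 + 2 a + 2 \left(2 a\right)^{2}} = -6 + \frac{223}{3 + 2 a + 2 \cdot 4 a^{2}} = -6 + \frac{223}{3 + 2 a + 8 a^{2}}$)
$\frac{1}{-44734 + w{\left(-267 \right)}} = \frac{1}{-44734 + \frac{205 - 48 \left(-267\right)^{2} - -3204}{3 + 2 \left(-267\right) + 8 \left(-267\right)^{2}}} = \frac{1}{-44734 + \frac{205 - 3421872 + 3204}{3 - 534 + 8 \cdot 71289}} = \frac{1}{-44734 + \frac{205 - 3421872 + 3204}{3 - 534 + 570312}} = \frac{1}{-44734 + \frac{1}{569781} \left(-3418463\right)} = \frac{1}{-44734 - \frac{3418463}{569781}} = \frac{1}{- \frac{25492001717}{569781}} = - \frac{569781}{25492001717}$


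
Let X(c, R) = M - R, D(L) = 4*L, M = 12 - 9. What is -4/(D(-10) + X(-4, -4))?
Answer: 4/33 ≈ 0.12121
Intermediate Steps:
M = 3
X(c, R) = 3 - R
-4/(D(-10) + X(-4, -4)) = -4/(4*(-10) + (3 - 1*(-4))) = -4/(-40 + (3 + 4)) = -4/(-40 + 7) = -4/(-33) = -4*(-1/33) = 4/33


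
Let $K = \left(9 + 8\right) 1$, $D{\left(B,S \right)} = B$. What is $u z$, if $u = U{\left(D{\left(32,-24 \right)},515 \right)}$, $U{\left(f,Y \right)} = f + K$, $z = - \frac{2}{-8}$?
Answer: $\frac{49}{4} \approx 12.25$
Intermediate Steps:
$z = \frac{1}{4}$ ($z = \left(-2\right) \left(- \frac{1}{8}\right) = \frac{1}{4} \approx 0.25$)
$K = 17$ ($K = 17 \cdot 1 = 17$)
$U{\left(f,Y \right)} = 17 + f$ ($U{\left(f,Y \right)} = f + 17 = 17 + f$)
$u = 49$ ($u = 17 + 32 = 49$)
$u z = 49 \cdot \frac{1}{4} = \frac{49}{4}$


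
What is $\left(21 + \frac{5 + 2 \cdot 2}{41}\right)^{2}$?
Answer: $\frac{756900}{1681} \approx 450.27$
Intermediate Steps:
$\left(21 + \frac{5 + 2 \cdot 2}{41}\right)^{2} = \left(21 + \left(5 + 4\right) \frac{1}{41}\right)^{2} = \left(21 + 9 \cdot \frac{1}{41}\right)^{2} = \left(21 + \frac{9}{41}\right)^{2} = \left(\frac{870}{41}\right)^{2} = \frac{756900}{1681}$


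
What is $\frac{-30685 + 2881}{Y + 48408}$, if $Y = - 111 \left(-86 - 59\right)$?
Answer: $- \frac{9268}{21501} \approx -0.43105$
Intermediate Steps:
$Y = 16095$ ($Y = \left(-111\right) \left(-145\right) = 16095$)
$\frac{-30685 + 2881}{Y + 48408} = \frac{-30685 + 2881}{16095 + 48408} = - \frac{27804}{64503} = \left(-27804\right) \frac{1}{64503} = - \frac{9268}{21501}$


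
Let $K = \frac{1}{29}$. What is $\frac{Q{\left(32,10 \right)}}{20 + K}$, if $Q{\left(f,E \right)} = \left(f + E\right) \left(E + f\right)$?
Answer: $\frac{7308}{83} \approx 88.048$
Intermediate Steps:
$K = \frac{1}{29} \approx 0.034483$
$Q{\left(f,E \right)} = \left(E + f\right)^{2}$ ($Q{\left(f,E \right)} = \left(E + f\right) \left(E + f\right) = \left(E + f\right)^{2}$)
$\frac{Q{\left(32,10 \right)}}{20 + K} = \frac{\left(10 + 32\right)^{2}}{20 + \frac{1}{29}} = \frac{42^{2}}{\frac{581}{29}} = 1764 \cdot \frac{29}{581} = \frac{7308}{83}$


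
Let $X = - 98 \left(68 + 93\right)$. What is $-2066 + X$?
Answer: $-17844$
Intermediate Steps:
$X = -15778$ ($X = \left(-98\right) 161 = -15778$)
$-2066 + X = -2066 - 15778 = -17844$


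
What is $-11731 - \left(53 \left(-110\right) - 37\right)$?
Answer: $-5864$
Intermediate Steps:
$-11731 - \left(53 \left(-110\right) - 37\right) = -11731 - \left(-5830 - 37\right) = -11731 - -5867 = -11731 + 5867 = -5864$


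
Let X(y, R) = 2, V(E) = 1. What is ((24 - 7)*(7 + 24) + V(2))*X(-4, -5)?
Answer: 1056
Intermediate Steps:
((24 - 7)*(7 + 24) + V(2))*X(-4, -5) = ((24 - 7)*(7 + 24) + 1)*2 = (17*31 + 1)*2 = (527 + 1)*2 = 528*2 = 1056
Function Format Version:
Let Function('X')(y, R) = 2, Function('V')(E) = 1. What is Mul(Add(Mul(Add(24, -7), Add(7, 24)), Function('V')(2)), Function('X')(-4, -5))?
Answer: 1056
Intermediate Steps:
Mul(Add(Mul(Add(24, -7), Add(7, 24)), Function('V')(2)), Function('X')(-4, -5)) = Mul(Add(Mul(Add(24, -7), Add(7, 24)), 1), 2) = Mul(Add(Mul(17, 31), 1), 2) = Mul(Add(527, 1), 2) = Mul(528, 2) = 1056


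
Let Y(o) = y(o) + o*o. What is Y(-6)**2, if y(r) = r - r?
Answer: 1296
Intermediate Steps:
y(r) = 0
Y(o) = o**2 (Y(o) = 0 + o*o = 0 + o**2 = o**2)
Y(-6)**2 = ((-6)**2)**2 = 36**2 = 1296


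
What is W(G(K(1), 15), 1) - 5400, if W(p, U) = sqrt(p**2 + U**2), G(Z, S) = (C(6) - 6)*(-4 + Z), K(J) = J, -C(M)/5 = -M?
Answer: -5400 + sqrt(5185) ≈ -5328.0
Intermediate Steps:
C(M) = 5*M (C(M) = -(-5)*M = 5*M)
G(Z, S) = -96 + 24*Z (G(Z, S) = (5*6 - 6)*(-4 + Z) = (30 - 6)*(-4 + Z) = 24*(-4 + Z) = -96 + 24*Z)
W(p, U) = sqrt(U**2 + p**2)
W(G(K(1), 15), 1) - 5400 = sqrt(1**2 + (-96 + 24*1)**2) - 5400 = sqrt(1 + (-96 + 24)**2) - 5400 = sqrt(1 + (-72)**2) - 5400 = sqrt(1 + 5184) - 5400 = sqrt(5185) - 5400 = -5400 + sqrt(5185)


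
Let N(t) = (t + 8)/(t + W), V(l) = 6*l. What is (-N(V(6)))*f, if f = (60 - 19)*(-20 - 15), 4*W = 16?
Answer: 3157/2 ≈ 1578.5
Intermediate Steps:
W = 4 (W = (¼)*16 = 4)
N(t) = (8 + t)/(4 + t) (N(t) = (t + 8)/(t + 4) = (8 + t)/(4 + t))
f = -1435 (f = 41*(-35) = -1435)
(-N(V(6)))*f = -(8 + 6*6)/(4 + 6*6)*(-1435) = -(8 + 36)/(4 + 36)*(-1435) = -44/40*(-1435) = -1*11/10*(-1435) = -11/10*(-1435) = 3157/2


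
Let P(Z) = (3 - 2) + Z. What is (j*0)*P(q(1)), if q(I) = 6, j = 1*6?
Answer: 0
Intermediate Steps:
j = 6
P(Z) = 1 + Z
(j*0)*P(q(1)) = (6*0)*(1 + 6) = 0*7 = 0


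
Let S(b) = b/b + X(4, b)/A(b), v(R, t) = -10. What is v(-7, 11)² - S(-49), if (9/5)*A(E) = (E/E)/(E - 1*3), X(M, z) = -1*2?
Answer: -441/5 ≈ -88.200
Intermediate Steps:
X(M, z) = -2
A(E) = 5/(9*(-3 + E)) (A(E) = 5*((E/E)/(E - 1*3))/9 = 5*(1/(E - 3))/9 = 5*(1/(-3 + E))/9 = 5/(9*(-3 + E)))
S(b) = 59/5 - 18*b/5 (S(b) = b/b - (-54/5 + 18*b/5) = 1 - 2*(-27/5 + 9*b/5) = 1 + (54/5 - 18*b/5) = 59/5 - 18*b/5)
v(-7, 11)² - S(-49) = (-10)² - (59/5 - 18/5*(-49)) = 100 - (59/5 + 882/5) = 100 - 1*941/5 = 100 - 941/5 = -441/5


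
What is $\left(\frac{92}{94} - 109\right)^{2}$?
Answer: $\frac{25775929}{2209} \approx 11669.0$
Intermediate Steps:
$\left(\frac{92}{94} - 109\right)^{2} = \left(92 \cdot \frac{1}{94} - 109\right)^{2} = \left(\frac{46}{47} - 109\right)^{2} = \left(- \frac{5077}{47}\right)^{2} = \frac{25775929}{2209}$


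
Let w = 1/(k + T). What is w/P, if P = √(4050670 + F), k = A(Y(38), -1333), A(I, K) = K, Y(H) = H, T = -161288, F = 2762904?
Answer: -√6813574/1108030217454 ≈ -2.3558e-9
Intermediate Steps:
k = -1333
P = √6813574 (P = √(4050670 + 2762904) = √6813574 ≈ 2610.3)
w = -1/162621 (w = 1/(-1333 - 161288) = 1/(-162621) = -1/162621 ≈ -6.1493e-6)
w/P = -√6813574/6813574/162621 = -√6813574/1108030217454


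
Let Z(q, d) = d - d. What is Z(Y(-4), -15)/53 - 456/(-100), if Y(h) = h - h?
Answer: 114/25 ≈ 4.5600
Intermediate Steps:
Y(h) = 0
Z(q, d) = 0
Z(Y(-4), -15)/53 - 456/(-100) = 0/53 - 456/(-100) = 0*(1/53) - 456*(-1/100) = 0 + 114/25 = 114/25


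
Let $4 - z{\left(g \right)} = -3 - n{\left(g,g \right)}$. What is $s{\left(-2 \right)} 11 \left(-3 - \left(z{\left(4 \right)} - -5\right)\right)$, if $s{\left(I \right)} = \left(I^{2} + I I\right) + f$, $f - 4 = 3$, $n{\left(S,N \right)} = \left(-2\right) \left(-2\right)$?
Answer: $-3135$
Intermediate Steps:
$n{\left(S,N \right)} = 4$
$f = 7$ ($f = 4 + 3 = 7$)
$s{\left(I \right)} = 7 + 2 I^{2}$ ($s{\left(I \right)} = \left(I^{2} + I I\right) + 7 = \left(I^{2} + I^{2}\right) + 7 = 2 I^{2} + 7 = 7 + 2 I^{2}$)
$z{\left(g \right)} = 11$ ($z{\left(g \right)} = 4 - \left(-3 - 4\right) = 4 - -7 = 4 + 7 = 11$)
$s{\left(-2 \right)} 11 \left(-3 - \left(z{\left(4 \right)} - -5\right)\right) = \left(7 + 2 \left(-2\right)^{2}\right) 11 \left(-3 - \left(11 - -5\right)\right) = \left(7 + 2 \cdot 4\right) 11 \left(-3 - \left(11 + 5\right)\right) = \left(7 + 8\right) 11 \left(-3 - 16\right) = 15 \cdot 11 \left(-3 - 16\right) = 165 \left(-19\right) = -3135$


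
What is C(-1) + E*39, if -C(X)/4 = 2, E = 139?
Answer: 5413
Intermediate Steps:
C(X) = -8 (C(X) = -4*2 = -8)
C(-1) + E*39 = -8 + 139*39 = -8 + 5421 = 5413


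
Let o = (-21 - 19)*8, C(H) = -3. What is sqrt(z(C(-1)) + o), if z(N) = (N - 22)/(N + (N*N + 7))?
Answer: 3*I*sqrt(6045)/13 ≈ 17.942*I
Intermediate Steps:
z(N) = (-22 + N)/(7 + N + N**2) (z(N) = (-22 + N)/(N + (N**2 + 7)) = (-22 + N)/(N + (7 + N**2)) = (-22 + N)/(7 + N + N**2))
o = -320 (o = -40*8 = -320)
sqrt(z(C(-1)) + o) = sqrt((-22 - 3)/(7 - 3 + (-3)**2) - 320) = sqrt(-25/(7 - 3 + 9) - 320) = sqrt(-25/13 - 320) = sqrt(-4185/13) = 3*I*sqrt(6045)/13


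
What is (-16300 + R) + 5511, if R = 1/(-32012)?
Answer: -345377469/32012 ≈ -10789.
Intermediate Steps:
R = -1/32012 ≈ -3.1238e-5
(-16300 + R) + 5511 = (-16300 - 1/32012) + 5511 = -521795601/32012 + 5511 = -345377469/32012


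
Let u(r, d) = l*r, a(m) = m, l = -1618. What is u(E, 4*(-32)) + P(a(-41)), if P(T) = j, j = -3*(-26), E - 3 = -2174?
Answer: 3512756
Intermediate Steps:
E = -2171 (E = 3 - 2174 = -2171)
j = 78
u(r, d) = -1618*r
P(T) = 78
u(E, 4*(-32)) + P(a(-41)) = -1618*(-2171) + 78 = 3512678 + 78 = 3512756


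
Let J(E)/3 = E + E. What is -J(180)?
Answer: -1080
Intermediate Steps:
J(E) = 6*E (J(E) = 3*(E + E) = 3*(2*E) = 6*E)
-J(180) = -6*180 = -1*1080 = -1080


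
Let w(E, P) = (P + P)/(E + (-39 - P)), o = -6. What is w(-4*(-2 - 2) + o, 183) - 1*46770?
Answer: -4957803/106 ≈ -46772.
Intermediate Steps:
w(E, P) = 2*P/(-39 + E - P) (w(E, P) = (2*P)/(-39 + E - P) = 2*P/(-39 + E - P))
w(-4*(-2 - 2) + o, 183) - 1*46770 = 2*183/(-39 + (-4*(-2 - 2) - 6) - 1*183) - 1*46770 = 2*183/(-39 + (-4*(-4) - 6) - 183) - 46770 = 2*183/(-39 + (16 - 6) - 183) - 46770 = 2*183/(-39 + 10 - 183) - 46770 = 2*183/(-212) - 46770 = 2*183*(-1/212) - 46770 = -183/106 - 46770 = -4957803/106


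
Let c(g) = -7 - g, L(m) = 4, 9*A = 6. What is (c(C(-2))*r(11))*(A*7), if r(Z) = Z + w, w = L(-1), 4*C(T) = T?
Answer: -455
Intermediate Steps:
A = 2/3 (A = (1/9)*6 = 2/3 ≈ 0.66667)
C(T) = T/4
w = 4
r(Z) = 4 + Z (r(Z) = Z + 4 = 4 + Z)
(c(C(-2))*r(11))*(A*7) = ((-7 - (-2)/4)*(4 + 11))*((2/3)*7) = ((-7 - 1*(-1/2))*15)*(14/3) = ((-7 + 1/2)*15)*(14/3) = -13/2*15*(14/3) = -195/2*14/3 = -455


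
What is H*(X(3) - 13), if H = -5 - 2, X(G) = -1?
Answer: 98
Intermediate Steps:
H = -7
H*(X(3) - 13) = -7*(-1 - 13) = -7*(-14) = 98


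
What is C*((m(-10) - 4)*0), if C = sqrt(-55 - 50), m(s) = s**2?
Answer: 0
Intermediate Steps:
C = I*sqrt(105) (C = sqrt(-105) = I*sqrt(105) ≈ 10.247*I)
C*((m(-10) - 4)*0) = (I*sqrt(105))*(((-10)**2 - 4)*0) = (I*sqrt(105))*((100 - 4)*0) = (I*sqrt(105))*(96*0) = (I*sqrt(105))*0 = 0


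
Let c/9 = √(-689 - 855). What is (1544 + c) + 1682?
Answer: 3226 + 18*I*√386 ≈ 3226.0 + 353.64*I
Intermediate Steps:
c = 18*I*√386 (c = 9*√(-689 - 855) = 9*√(-1544) = 9*(2*I*√386) = 18*I*√386 ≈ 353.64*I)
(1544 + c) + 1682 = (1544 + 18*I*√386) + 1682 = 3226 + 18*I*√386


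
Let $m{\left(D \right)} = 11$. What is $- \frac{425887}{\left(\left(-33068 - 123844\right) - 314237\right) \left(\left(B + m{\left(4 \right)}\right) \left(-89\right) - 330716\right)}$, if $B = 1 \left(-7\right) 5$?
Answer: $- \frac{60841}{22115734060} \approx -2.751 \cdot 10^{-6}$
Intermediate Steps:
$B = -35$ ($B = \left(-7\right) 5 = -35$)
$- \frac{425887}{\left(\left(-33068 - 123844\right) - 314237\right) \left(\left(B + m{\left(4 \right)}\right) \left(-89\right) - 330716\right)} = - \frac{425887}{\left(\left(-33068 - 123844\right) - 314237\right) \left(\left(-35 + 11\right) \left(-89\right) - 330716\right)} = - \frac{425887}{\left(\left(-33068 - 123844\right) - 314237\right) \left(\left(-24\right) \left(-89\right) - 330716\right)} = - \frac{425887}{\left(-156912 - 314237\right) \left(2136 - 330716\right)} = - \frac{425887}{\left(-471149\right) \left(-328580\right)} = - \frac{425887}{154810138420} = \left(-425887\right) \frac{1}{154810138420} = - \frac{60841}{22115734060}$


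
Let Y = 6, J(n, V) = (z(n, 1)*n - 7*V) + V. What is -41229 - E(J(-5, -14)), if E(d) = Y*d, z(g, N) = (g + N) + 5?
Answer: -41703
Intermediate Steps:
z(g, N) = 5 + N + g (z(g, N) = (N + g) + 5 = 5 + N + g)
J(n, V) = -6*V + n*(6 + n) (J(n, V) = ((5 + 1 + n)*n - 7*V) + V = ((6 + n)*n - 7*V) + V = (n*(6 + n) - 7*V) + V = (-7*V + n*(6 + n)) + V = -6*V + n*(6 + n))
E(d) = 6*d
-41229 - E(J(-5, -14)) = -41229 - 6*(-6*(-14) - 5*(6 - 5)) = -41229 - 6*(84 - 5*1) = -41229 - 6*(84 - 5) = -41229 - 6*79 = -41229 - 1*474 = -41229 - 474 = -41703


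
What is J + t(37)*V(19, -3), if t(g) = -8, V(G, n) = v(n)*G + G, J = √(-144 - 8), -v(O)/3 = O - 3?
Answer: -2888 + 2*I*√38 ≈ -2888.0 + 12.329*I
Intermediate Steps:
v(O) = 9 - 3*O (v(O) = -3*(O - 3) = -3*(-3 + O) = 9 - 3*O)
J = 2*I*√38 (J = √(-152) = 2*I*√38 ≈ 12.329*I)
V(G, n) = G + G*(9 - 3*n) (V(G, n) = (9 - 3*n)*G + G = G*(9 - 3*n) + G = G + G*(9 - 3*n))
J + t(37)*V(19, -3) = 2*I*√38 - 152*(10 - 3*(-3)) = 2*I*√38 - 152*(10 + 9) = 2*I*√38 - 152*19 = 2*I*√38 - 8*361 = 2*I*√38 - 2888 = -2888 + 2*I*√38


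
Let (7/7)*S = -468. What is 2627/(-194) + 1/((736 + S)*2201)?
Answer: -774791521/57217196 ≈ -13.541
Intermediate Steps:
S = -468
2627/(-194) + 1/((736 + S)*2201) = 2627/(-194) + 1/((736 - 468)*2201) = 2627*(-1/194) + (1/2201)/268 = -2627/194 + (1/268)*(1/2201) = -2627/194 + 1/589868 = -774791521/57217196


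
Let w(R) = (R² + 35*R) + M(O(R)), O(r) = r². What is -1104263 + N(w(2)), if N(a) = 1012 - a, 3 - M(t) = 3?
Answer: -1103325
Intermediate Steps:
M(t) = 0 (M(t) = 3 - 1*3 = 3 - 3 = 0)
w(R) = R² + 35*R (w(R) = (R² + 35*R) + 0 = R² + 35*R)
-1104263 + N(w(2)) = -1104263 + (1012 - 2*(35 + 2)) = -1104263 + (1012 - 2*37) = -1104263 + (1012 - 1*74) = -1104263 + (1012 - 74) = -1104263 + 938 = -1103325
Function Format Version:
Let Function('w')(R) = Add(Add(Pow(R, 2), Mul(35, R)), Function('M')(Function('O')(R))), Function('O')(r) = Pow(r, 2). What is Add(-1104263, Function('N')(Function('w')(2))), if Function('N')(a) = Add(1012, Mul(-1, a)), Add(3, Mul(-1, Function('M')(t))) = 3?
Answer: -1103325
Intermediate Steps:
Function('M')(t) = 0 (Function('M')(t) = Add(3, Mul(-1, 3)) = Add(3, -3) = 0)
Function('w')(R) = Add(Pow(R, 2), Mul(35, R)) (Function('w')(R) = Add(Add(Pow(R, 2), Mul(35, R)), 0) = Add(Pow(R, 2), Mul(35, R)))
Add(-1104263, Function('N')(Function('w')(2))) = Add(-1104263, Add(1012, Mul(-1, Mul(2, Add(35, 2))))) = Add(-1104263, Add(1012, Mul(-1, Mul(2, 37)))) = Add(-1104263, Add(1012, Mul(-1, 74))) = Add(-1104263, Add(1012, -74)) = Add(-1104263, 938) = -1103325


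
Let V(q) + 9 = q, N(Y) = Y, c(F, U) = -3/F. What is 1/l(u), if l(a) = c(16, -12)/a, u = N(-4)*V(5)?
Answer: -256/3 ≈ -85.333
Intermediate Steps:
V(q) = -9 + q
u = 16 (u = -4*(-9 + 5) = -4*(-4) = 16)
l(a) = -3/(16*a) (l(a) = (-3/16)/a = (-3*1/16)/a = -3/(16*a))
1/l(u) = 1/(-3/16/16) = 1/(-3/16*1/16) = 1/(-3/256) = -256/3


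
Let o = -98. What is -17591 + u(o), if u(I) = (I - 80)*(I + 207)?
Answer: -36993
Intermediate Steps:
u(I) = (-80 + I)*(207 + I)
-17591 + u(o) = -17591 + (-16560 + (-98)² + 127*(-98)) = -17591 + (-16560 + 9604 - 12446) = -17591 - 19402 = -36993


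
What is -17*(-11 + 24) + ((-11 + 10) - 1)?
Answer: -223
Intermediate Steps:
-17*(-11 + 24) + ((-11 + 10) - 1) = -17*13 + (-1 - 1) = -221 - 2 = -223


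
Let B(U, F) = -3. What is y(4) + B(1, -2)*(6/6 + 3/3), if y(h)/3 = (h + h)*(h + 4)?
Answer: 186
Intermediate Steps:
y(h) = 6*h*(4 + h) (y(h) = 3*((h + h)*(h + 4)) = 3*((2*h)*(4 + h)) = 3*(2*h*(4 + h)) = 6*h*(4 + h))
y(4) + B(1, -2)*(6/6 + 3/3) = 6*4*(4 + 4) - 3*(6/6 + 3/3) = 6*4*8 - 3*(6*(⅙) + 3*(⅓)) = 192 - 3*(1 + 1) = 192 - 3*2 = 192 - 6 = 186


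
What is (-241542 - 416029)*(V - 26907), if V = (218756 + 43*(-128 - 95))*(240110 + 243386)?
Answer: -66501063286233175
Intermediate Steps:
V = 101131407832 (V = (218756 + 43*(-223))*483496 = (218756 - 9589)*483496 = 209167*483496 = 101131407832)
(-241542 - 416029)*(V - 26907) = (-241542 - 416029)*(101131407832 - 26907) = -657571*101131380925 = -66501063286233175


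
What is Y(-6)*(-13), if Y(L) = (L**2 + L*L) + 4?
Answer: -988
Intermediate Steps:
Y(L) = 4 + 2*L**2 (Y(L) = (L**2 + L**2) + 4 = 2*L**2 + 4 = 4 + 2*L**2)
Y(-6)*(-13) = (4 + 2*(-6)**2)*(-13) = (4 + 2*36)*(-13) = (4 + 72)*(-13) = 76*(-13) = -988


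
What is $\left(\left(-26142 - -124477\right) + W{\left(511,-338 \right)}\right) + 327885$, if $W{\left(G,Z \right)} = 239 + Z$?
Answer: $426121$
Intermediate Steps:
$\left(\left(-26142 - -124477\right) + W{\left(511,-338 \right)}\right) + 327885 = \left(\left(-26142 - -124477\right) + \left(239 - 338\right)\right) + 327885 = \left(\left(-26142 + 124477\right) - 99\right) + 327885 = \left(98335 - 99\right) + 327885 = 98236 + 327885 = 426121$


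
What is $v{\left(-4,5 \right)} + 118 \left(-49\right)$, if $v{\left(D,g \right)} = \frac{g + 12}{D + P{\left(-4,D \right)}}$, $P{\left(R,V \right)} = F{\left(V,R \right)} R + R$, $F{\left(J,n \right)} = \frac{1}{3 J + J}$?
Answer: $- \frac{179310}{31} \approx -5784.2$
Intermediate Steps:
$F{\left(J,n \right)} = \frac{1}{4 J}$
$P{\left(R,V \right)} = R + \frac{R}{4 V}$ ($P{\left(R,V \right)} = \frac{1}{4 V} R + R = \frac{R}{4 V} + R = R + \frac{R}{4 V}$)
$v{\left(D,g \right)} = \frac{12 + g}{-4 + D - \frac{1}{D}}$ ($v{\left(D,g \right)} = \frac{g + 12}{D - \left(4 + 1 \frac{1}{D}\right)} = \frac{12 + g}{D - \left(4 + \frac{1}{D}\right)} = \frac{12 + g}{-4 + D - \frac{1}{D}}$)
$v{\left(-4,5 \right)} + 118 \left(-49\right) = - \frac{4 \left(12 + 5\right)}{-1 + \left(-4\right)^{2} - -16} + 118 \left(-49\right) = \left(-4\right) \frac{1}{-1 + 16 + 16} \cdot 17 - 5782 = \left(-4\right) \frac{1}{31} \cdot 17 - 5782 = - \frac{68}{31} - 5782 = - \frac{179310}{31}$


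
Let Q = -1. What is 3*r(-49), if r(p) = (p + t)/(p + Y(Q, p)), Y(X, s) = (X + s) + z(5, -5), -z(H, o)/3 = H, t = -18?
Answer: 67/38 ≈ 1.7632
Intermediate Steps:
z(H, o) = -3*H
Y(X, s) = -15 + X + s (Y(X, s) = (X + s) - 3*5 = (X + s) - 15 = -15 + X + s)
r(p) = (-18 + p)/(-16 + 2*p) (r(p) = (p - 18)/(p + (-15 - 1 + p)) = (-18 + p)/(p + (-16 + p)) = (-18 + p)/(-16 + 2*p))
3*r(-49) = 3*((-18 - 49)/(2*(-8 - 49))) = 3*((1/2)*(-67)/(-57)) = 3*((1/2)*(-1/57)*(-67)) = 3*(67/114) = 67/38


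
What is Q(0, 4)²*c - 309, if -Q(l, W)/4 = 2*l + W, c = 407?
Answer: 103883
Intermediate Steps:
Q(l, W) = -8*l - 4*W (Q(l, W) = -4*(2*l + W) = -4*(W + 2*l) = -8*l - 4*W)
Q(0, 4)²*c - 309 = (-8*0 - 4*4)²*407 - 309 = (0 - 16)²*407 - 309 = (-16)²*407 - 309 = 256*407 - 309 = 104192 - 309 = 103883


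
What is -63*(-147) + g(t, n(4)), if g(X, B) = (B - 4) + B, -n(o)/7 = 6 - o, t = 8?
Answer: 9229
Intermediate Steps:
n(o) = -42 + 7*o (n(o) = -7*(6 - o) = -42 + 7*o)
g(X, B) = -4 + 2*B (g(X, B) = (-4 + B) + B = -4 + 2*B)
-63*(-147) + g(t, n(4)) = -63*(-147) + (-4 + 2*(-42 + 7*4)) = 9261 + (-4 + 2*(-42 + 28)) = 9261 + (-4 + 2*(-14)) = 9261 + (-4 - 28) = 9261 - 32 = 9229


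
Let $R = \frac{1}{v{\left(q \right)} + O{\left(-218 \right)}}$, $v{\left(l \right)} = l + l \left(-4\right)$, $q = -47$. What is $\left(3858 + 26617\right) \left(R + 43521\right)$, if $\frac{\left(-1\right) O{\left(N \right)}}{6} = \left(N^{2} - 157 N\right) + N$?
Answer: $\frac{648629551670750}{489051} \approx 1.3263 \cdot 10^{9}$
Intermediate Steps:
$O{\left(N \right)} = - 6 N^{2} + 936 N$ ($O{\left(N \right)} = - 6 \left(\left(N^{2} - 157 N\right) + N\right) = - 6 \left(N^{2} - 156 N\right) = - 6 N^{2} + 936 N$)
$v{\left(l \right)} = - 3 l$ ($v{\left(l \right)} = l - 4 l = - 3 l$)
$R = - \frac{1}{489051}$ ($R = \frac{1}{\left(-3\right) \left(-47\right) + 6 \left(-218\right) \left(156 - -218\right)} = \frac{1}{141 + 6 \left(-218\right) \left(156 + 218\right)} = \frac{1}{141 + 6 \left(-218\right) 374} = \frac{1}{141 - 489192} = \frac{1}{-489051} = - \frac{1}{489051} \approx -2.0448 \cdot 10^{-6}$)
$\left(3858 + 26617\right) \left(R + 43521\right) = \left(3858 + 26617\right) \left(- \frac{1}{489051} + 43521\right) = 30475 \cdot \frac{21283988570}{489051} = \frac{648629551670750}{489051}$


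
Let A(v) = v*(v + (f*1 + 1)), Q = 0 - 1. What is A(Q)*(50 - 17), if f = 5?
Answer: -165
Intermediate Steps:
Q = -1
A(v) = v*(6 + v) (A(v) = v*(v + (5*1 + 1)) = v*(v + (5 + 1)) = v*(v + 6) = v*(6 + v))
A(Q)*(50 - 17) = (-(6 - 1))*(50 - 17) = -1*5*33 = -5*33 = -165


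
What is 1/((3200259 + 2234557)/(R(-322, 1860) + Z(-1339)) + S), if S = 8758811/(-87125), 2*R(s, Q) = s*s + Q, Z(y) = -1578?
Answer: 2230138625/12554886833 ≈ 0.17763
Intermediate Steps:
R(s, Q) = Q/2 + s**2/2 (R(s, Q) = (s*s + Q)/2 = (s**2 + Q)/2 = (Q + s**2)/2 = Q/2 + s**2/2)
S = -8758811/87125 (S = 8758811*(-1/87125) = -8758811/87125 ≈ -100.53)
1/((3200259 + 2234557)/(R(-322, 1860) + Z(-1339)) + S) = 1/((3200259 + 2234557)/(((1/2)*1860 + (1/2)*(-322)**2) - 1578) - 8758811/87125) = 1/(5434816/((930 + (1/2)*103684) - 1578) - 8758811/87125) = 1/(5434816/((930 + 51842) - 1578) - 8758811/87125) = 1/(5434816/(52772 - 1578) - 8758811/87125) = 1/(5434816/51194 - 8758811/87125) = 1/(5434816*(1/51194) - 8758811/87125) = 1/(2717408/25597 - 8758811/87125) = 1/(12554886833/2230138625) = 2230138625/12554886833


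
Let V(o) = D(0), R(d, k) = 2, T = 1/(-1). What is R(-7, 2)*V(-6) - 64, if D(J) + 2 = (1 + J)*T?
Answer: -70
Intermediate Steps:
T = -1
D(J) = -3 - J (D(J) = -2 + (1 + J)*(-1) = -2 + (-1 - J) = -3 - J)
V(o) = -3 (V(o) = -3 - 1*0 = -3 + 0 = -3)
R(-7, 2)*V(-6) - 64 = 2*(-3) - 64 = -6 - 64 = -70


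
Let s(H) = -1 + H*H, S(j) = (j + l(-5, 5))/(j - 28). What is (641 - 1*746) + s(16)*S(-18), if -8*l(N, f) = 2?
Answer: -705/184 ≈ -3.8315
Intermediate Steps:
l(N, f) = -¼ (l(N, f) = -⅛*2 = -¼)
S(j) = (-¼ + j)/(-28 + j) (S(j) = (j - ¼)/(j - 28) = (-¼ + j)/(-28 + j))
s(H) = -1 + H²
(641 - 1*746) + s(16)*S(-18) = (641 - 1*746) + (-1 + 16²)*((-¼ - 18)/(-28 - 18)) = (641 - 746) + (-1 + 256)*(-73/4/(-46)) = -105 + 255*(-1/46*(-73/4)) = -105 + 255*(73/184) = -105 + 18615/184 = -705/184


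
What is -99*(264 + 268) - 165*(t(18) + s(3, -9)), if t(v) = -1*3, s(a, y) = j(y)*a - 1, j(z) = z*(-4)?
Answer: -69828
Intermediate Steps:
j(z) = -4*z
s(a, y) = -1 - 4*a*y (s(a, y) = (-4*y)*a - 1 = -4*a*y - 1 = -1 - 4*a*y)
t(v) = -3
-99*(264 + 268) - 165*(t(18) + s(3, -9)) = -99*(264 + 268) - 165*(-3 + (-1 - 4*3*(-9))) = -99*532 - 165*(-3 + (-1 + 108)) = -52668 - 165*(-3 + 107) = -52668 - 165*104 = -52668 - 1*17160 = -52668 - 17160 = -69828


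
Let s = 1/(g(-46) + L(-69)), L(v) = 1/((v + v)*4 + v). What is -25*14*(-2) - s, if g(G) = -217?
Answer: 94331221/134758 ≈ 700.00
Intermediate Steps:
L(v) = 1/(9*v) (L(v) = 1/((2*v)*4 + v) = 1/(8*v + v) = 1/(9*v))
s = -621/134758 (s = 1/(-217 + (⅑)/(-69)) = 1/(-217 + (⅑)*(-1/69)) = 1/(-217 - 1/621) = 1/(-134758/621) = -621/134758 ≈ -0.0046083)
-25*14*(-2) - s = -25*14*(-2) - 1*(-621/134758) = -350*(-2) + 621/134758 = 700 + 621/134758 = 94331221/134758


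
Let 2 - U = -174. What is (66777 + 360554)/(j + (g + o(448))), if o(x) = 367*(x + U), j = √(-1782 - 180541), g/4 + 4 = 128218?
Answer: 317021484984/550362376819 - 427331*I*√182323/550362376819 ≈ 0.57602 - 0.00033154*I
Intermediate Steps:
g = 512856 (g = -16 + 4*128218 = -16 + 512872 = 512856)
U = 176 (U = 2 - 1*(-174) = 2 + 174 = 176)
j = I*√182323 (j = √(-182323) = I*√182323 ≈ 426.99*I)
o(x) = 64592 + 367*x (o(x) = 367*(x + 176) = 367*(176 + x) = 64592 + 367*x)
(66777 + 360554)/(j + (g + o(448))) = (66777 + 360554)/(I*√182323 + (512856 + (64592 + 367*448))) = 427331/(I*√182323 + (512856 + (64592 + 164416))) = 427331/(I*√182323 + (512856 + 229008)) = 427331/(I*√182323 + 741864) = 427331/(741864 + I*√182323)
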